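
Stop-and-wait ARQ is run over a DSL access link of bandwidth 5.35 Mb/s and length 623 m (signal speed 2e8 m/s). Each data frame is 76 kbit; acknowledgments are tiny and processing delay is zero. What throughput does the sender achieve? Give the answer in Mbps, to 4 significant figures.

5.348 Mbps

t_tx = L/R = 76000/5350000 = 0.0142056 s.
t_prop = 623/200000000 = 3.115e-06 s; RTT = 6.23e-06 s.
Cycle = t_tx + RTT = 0.0142118 s.
Throughput = L / cycle = 76000 / 0.0142118 = 5.348 Mbps.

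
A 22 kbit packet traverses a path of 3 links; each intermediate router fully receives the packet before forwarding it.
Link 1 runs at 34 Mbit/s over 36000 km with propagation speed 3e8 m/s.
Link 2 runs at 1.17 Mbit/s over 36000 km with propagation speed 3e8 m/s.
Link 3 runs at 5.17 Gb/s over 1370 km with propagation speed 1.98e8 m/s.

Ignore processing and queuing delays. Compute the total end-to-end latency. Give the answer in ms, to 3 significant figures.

L = 22000 bits.
Transmission delays (L/R per hop): 0.647059, 18.8034, 0.00425532 ms; sum = 19.4547 ms.
Propagation delays (d/s per hop): 120, 120, 6.91919 ms; sum = 246.919 ms.
End-to-end = 266 ms.

266 ms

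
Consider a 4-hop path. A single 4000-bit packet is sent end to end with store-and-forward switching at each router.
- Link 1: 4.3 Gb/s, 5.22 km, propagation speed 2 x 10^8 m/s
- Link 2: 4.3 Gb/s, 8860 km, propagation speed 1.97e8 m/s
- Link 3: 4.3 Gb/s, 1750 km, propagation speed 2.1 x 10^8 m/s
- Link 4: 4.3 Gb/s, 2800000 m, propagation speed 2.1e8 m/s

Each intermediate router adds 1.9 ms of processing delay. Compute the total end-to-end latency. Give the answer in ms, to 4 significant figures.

72.37 ms

Transmission delay per hop = L/R = 4000/4300000000 = 0.000930233 ms; 4 hops → 0.00372093 ms.
Propagation delays (d/s per hop): 0.0261, 44.9746, 8.33333, 13.3333 ms; sum = 66.6674 ms.
Processing at 3 router(s): 3 × 1.9 ms = 5.7 ms.
End-to-end = 72.37 ms.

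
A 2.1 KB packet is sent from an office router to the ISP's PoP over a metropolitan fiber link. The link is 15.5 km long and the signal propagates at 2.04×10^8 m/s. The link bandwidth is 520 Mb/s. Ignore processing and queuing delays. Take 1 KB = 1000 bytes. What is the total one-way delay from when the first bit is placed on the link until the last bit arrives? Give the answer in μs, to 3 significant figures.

108 μs

L = 16800 bits.
Transmission delay = L/R = 16800 / 520000000 = 32.3077 μs.
Propagation delay = d/s = 15500 m / 204000000 m/s = 75.9804 μs.
Total = 108 μs.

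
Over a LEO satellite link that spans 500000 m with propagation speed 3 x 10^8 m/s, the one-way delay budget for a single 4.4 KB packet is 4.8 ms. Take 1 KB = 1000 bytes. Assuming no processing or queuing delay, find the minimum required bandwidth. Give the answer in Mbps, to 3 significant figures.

L = 35200 bits.
Propagation delay = 500000 / 300000000 = 1.66667 ms.
Transmission budget = 4.8 − 1.66667 = 3.13333 ms.
R ≥ L / t_tx = 35200 bits / 0.00313333 s = 11.2 Mbps.

11.2 Mbps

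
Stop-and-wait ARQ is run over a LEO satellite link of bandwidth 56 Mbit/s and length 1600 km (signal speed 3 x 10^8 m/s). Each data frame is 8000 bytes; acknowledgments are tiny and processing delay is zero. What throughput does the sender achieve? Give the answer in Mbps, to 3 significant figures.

t_tx = L/R = 64000/56000000 = 0.00114286 s.
t_prop = 1600000/300000000 = 0.00533333 s; RTT = 0.0106667 s.
Cycle = t_tx + RTT = 0.0118095 s.
Throughput = L / cycle = 64000 / 0.0118095 = 5.42 Mbps.

5.42 Mbps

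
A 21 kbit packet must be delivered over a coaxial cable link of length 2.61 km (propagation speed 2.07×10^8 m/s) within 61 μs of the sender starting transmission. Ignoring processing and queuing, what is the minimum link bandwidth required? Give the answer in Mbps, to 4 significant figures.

Propagation delay = 2610 / 2.07e+08 = 12.6087 μs.
Transmission budget = 61 − 12.6087 = 48.3913 μs.
R ≥ L / t_tx = 21000 bits / 4.83913e-05 s = 434.0 Mbps.

434.0 Mbps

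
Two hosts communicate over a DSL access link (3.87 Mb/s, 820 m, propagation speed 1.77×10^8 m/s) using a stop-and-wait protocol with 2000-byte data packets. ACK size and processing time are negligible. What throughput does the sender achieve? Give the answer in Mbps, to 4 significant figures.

t_tx = L/R = 16000/3870000 = 0.00413437 s.
t_prop = 820/177000000 = 4.63277e-06 s; RTT = 9.26554e-06 s.
Cycle = t_tx + RTT = 0.00414363 s.
Throughput = L / cycle = 16000 / 0.00414363 = 3.861 Mbps.

3.861 Mbps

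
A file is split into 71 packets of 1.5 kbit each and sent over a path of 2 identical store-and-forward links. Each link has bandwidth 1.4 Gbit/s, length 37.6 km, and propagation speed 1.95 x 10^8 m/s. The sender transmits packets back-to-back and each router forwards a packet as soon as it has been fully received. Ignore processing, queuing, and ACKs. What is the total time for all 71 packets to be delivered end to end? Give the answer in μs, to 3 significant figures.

Per-hop transmission t_tx = L/R = 1500/1400000000 = 1.07143 μs.
Per-hop propagation t_prop = 37600/195000000 = 192.821 μs.
Pipeline fill: first packet needs 2·t_tx to clear all hops; remaining 70 packets each add one t_tx.
Total = (2+71-1)·t_tx + 2·t_prop = 72·1.07143 + 2·192.821 = 463 μs.

463 μs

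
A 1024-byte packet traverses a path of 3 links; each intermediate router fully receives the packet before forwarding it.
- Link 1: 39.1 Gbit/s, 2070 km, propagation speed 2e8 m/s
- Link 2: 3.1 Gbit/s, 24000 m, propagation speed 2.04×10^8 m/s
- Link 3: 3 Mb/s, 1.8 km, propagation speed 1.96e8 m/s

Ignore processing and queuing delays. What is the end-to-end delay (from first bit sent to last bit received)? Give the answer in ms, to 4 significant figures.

L = 1024 × 8 = 8192 bits.
Transmission delays (L/R per hop): 0.000209514, 0.00264258, 2.73067 ms; sum = 2.73352 ms.
Propagation delays (d/s per hop): 10.35, 0.117647, 0.00918367 ms; sum = 10.4768 ms.
End-to-end = 13.21 ms.

13.21 ms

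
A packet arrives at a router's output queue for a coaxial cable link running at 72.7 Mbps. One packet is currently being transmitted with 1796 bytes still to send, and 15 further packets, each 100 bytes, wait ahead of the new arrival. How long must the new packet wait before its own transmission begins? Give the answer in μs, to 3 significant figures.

Each queued packet: L/R = 800/72700000 = 11.0041 μs.
15 queued → 165.062 μs.
Plus remaining 14368 bits of current packet: 197.634 μs.
Queuing delay = 363 μs.

363 μs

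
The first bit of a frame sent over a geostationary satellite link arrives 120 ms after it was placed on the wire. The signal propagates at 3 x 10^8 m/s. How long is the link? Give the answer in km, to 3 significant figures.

d = s × t_prop = 300000000 × 0.12 = 36000 km.

36000 km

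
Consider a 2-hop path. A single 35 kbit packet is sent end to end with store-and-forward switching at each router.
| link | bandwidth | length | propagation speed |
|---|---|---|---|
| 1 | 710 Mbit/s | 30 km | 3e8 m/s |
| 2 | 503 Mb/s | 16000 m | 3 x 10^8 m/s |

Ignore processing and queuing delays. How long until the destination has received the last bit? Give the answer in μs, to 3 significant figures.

272 μs

L = 35000 bits.
Transmission delays (L/R per hop): 49.2958, 69.5825 μs; sum = 118.878 μs.
Propagation delays (d/s per hop): 100, 53.3333 μs; sum = 153.333 μs.
End-to-end = 272 μs.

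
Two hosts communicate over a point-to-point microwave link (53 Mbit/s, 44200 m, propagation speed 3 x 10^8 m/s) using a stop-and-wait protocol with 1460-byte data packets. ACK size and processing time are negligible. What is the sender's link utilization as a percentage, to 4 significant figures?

42.79 %

t_tx = L/R = 11680/53000000 = 0.000220377 s.
t_prop = 44200/300000000 = 0.000147333 s; RTT = 0.000294667 s.
Cycle = t_tx + RTT = 0.000515044 s.
Utilization = t_tx / cycle = 0.000220377/0.000515044 = 42.79 %.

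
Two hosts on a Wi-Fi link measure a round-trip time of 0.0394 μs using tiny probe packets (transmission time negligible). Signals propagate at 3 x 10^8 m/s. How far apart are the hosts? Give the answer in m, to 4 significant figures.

One-way propagation = RTT/2 = 0.0197 μs.
d = s × t = 300000000 × 1.97e-08 = 5.910 m.

5.910 m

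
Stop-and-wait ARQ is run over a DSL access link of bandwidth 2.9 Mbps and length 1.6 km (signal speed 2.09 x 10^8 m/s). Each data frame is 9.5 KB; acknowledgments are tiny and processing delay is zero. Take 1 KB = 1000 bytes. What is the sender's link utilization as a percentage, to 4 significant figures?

t_tx = L/R = 76000/2900000 = 0.0262069 s.
t_prop = 1600/209000000 = 7.6555e-06 s; RTT = 1.5311e-05 s.
Cycle = t_tx + RTT = 0.0262222 s.
Utilization = t_tx / cycle = 0.0262069/0.0262222 = 99.94 %.

99.94 %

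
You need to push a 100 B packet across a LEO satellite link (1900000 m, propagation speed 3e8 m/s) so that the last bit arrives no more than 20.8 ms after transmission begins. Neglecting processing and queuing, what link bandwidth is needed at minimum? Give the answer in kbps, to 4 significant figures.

55.30 kbps

L = 800 bits.
Propagation delay = 1900000 / 300000000 = 6.33333 ms.
Transmission budget = 20.8 − 6.33333 = 14.4667 ms.
R ≥ L / t_tx = 800 bits / 0.0144667 s = 55.30 kbps.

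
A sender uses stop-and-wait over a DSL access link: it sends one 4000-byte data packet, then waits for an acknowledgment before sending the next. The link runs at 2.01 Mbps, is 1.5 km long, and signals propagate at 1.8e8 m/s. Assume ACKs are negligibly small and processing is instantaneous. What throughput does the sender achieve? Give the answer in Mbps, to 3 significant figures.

t_tx = L/R = 32000/2.01e+06 = 0.0159204 s.
t_prop = 1500/180000000 = 8.33333e-06 s; RTT = 1.66667e-05 s.
Cycle = t_tx + RTT = 0.0159371 s.
Throughput = L / cycle = 32000 / 0.0159371 = 2.01 Mbps.

2.01 Mbps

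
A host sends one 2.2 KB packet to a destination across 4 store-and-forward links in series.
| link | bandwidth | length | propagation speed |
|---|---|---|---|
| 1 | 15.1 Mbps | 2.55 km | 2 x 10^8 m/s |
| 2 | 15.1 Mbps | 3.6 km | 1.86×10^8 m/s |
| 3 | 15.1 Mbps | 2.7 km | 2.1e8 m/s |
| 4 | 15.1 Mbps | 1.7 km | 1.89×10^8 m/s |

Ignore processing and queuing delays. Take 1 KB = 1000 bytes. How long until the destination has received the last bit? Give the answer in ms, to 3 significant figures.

4.72 ms

L = 17600 bits.
Transmission delay per hop = L/R = 17600/15100000 = 1.16556 ms; 4 hops → 4.66225 ms.
Propagation delays (d/s per hop): 0.01275, 0.0193548, 0.0128571, 0.00899471 ms; sum = 0.0539567 ms.
End-to-end = 4.72 ms.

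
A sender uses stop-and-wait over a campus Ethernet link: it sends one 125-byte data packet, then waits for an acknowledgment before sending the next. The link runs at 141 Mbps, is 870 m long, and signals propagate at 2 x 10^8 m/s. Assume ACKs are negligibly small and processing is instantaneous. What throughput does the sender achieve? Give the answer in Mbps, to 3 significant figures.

t_tx = L/R = 1000/141000000 = 7.0922e-06 s.
t_prop = 870/200000000 = 4.35e-06 s; RTT = 8.7e-06 s.
Cycle = t_tx + RTT = 1.57922e-05 s.
Throughput = L / cycle = 1000 / 1.57922e-05 = 63.3 Mbps.

63.3 Mbps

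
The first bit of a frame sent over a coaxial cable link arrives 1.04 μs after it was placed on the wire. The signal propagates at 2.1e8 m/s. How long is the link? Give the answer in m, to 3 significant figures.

218 m

d = s × t_prop = 210000000 × 1.04e-06 = 218 m.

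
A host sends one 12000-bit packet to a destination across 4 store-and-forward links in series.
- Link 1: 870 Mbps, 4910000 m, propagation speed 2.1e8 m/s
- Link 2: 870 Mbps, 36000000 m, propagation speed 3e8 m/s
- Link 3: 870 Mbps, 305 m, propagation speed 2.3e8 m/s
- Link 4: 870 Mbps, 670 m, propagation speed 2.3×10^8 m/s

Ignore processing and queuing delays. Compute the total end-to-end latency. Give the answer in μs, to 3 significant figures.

143000 μs

Transmission delay per hop = L/R = 12000/870000000 = 13.7931 μs; 4 hops → 55.1724 μs.
Propagation delays (d/s per hop): 23381, 120000, 1.32609, 2.91304 μs; sum = 143385 μs.
End-to-end = 143000 μs.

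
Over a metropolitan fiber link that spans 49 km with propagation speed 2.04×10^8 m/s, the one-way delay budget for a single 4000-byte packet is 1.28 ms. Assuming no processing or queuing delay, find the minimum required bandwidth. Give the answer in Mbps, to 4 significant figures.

L = 32000 bits.
Propagation delay = 49000 / 204000000 = 0.240196 ms.
Transmission budget = 1.28 − 0.240196 = 1.0398 ms.
R ≥ L / t_tx = 32000 bits / 0.0010398 s = 30.78 Mbps.

30.78 Mbps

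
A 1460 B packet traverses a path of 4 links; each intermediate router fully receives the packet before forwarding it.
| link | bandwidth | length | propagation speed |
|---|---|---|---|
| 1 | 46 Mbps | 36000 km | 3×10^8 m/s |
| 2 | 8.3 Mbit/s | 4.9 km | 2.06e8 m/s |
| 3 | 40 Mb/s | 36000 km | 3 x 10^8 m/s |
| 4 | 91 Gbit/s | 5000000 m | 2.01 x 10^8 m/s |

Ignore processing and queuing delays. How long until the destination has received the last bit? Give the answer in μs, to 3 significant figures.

267000 μs

L = 1460 × 8 = 11680 bits.
Transmission delays (L/R per hop): 253.913, 1407.23, 292, 0.128352 μs; sum = 1953.27 μs.
Propagation delays (d/s per hop): 120000, 23.7864, 120000, 24875.6 μs; sum = 264899 μs.
End-to-end = 267000 μs.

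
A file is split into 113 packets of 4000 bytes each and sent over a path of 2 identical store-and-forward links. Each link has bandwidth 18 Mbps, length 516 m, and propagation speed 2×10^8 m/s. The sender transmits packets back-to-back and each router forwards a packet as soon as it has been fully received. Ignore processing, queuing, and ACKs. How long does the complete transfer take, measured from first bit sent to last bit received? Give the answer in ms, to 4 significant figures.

202.7 ms

Per-hop transmission t_tx = L/R = 32000/18000000 = 1.77778 ms.
Per-hop propagation t_prop = 516/200000000 = 0.00258 ms.
Pipeline fill: first packet needs 2·t_tx to clear all hops; remaining 112 packets each add one t_tx.
Total = (2+113-1)·t_tx + 2·t_prop = 114·1.77778 + 2·0.00258 = 202.7 ms.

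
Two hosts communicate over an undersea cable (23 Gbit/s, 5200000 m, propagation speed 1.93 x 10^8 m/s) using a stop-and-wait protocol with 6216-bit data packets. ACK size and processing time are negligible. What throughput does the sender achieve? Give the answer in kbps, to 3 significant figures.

115 kbps

t_tx = L/R = 6216/23000000000 = 2.70261e-07 s.
t_prop = 5200000/193000000 = 0.026943 s; RTT = 0.053886 s.
Cycle = t_tx + RTT = 0.0538863 s.
Throughput = L / cycle = 6216 / 0.0538863 = 115 kbps.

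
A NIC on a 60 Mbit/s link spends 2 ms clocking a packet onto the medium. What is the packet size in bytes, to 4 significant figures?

L = R × t_tx = 60000000 b/s × 0.002 s = 120000 bits.
In bytes: 120000 / 8 = 15000 bytes.

15000 bytes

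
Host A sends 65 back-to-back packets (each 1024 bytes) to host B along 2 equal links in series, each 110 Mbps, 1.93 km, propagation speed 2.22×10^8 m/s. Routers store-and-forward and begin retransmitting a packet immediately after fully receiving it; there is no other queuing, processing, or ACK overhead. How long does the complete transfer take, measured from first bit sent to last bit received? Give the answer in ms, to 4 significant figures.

4.933 ms

Per-hop transmission t_tx = L/R = 8192/110000000 = 0.0744727 ms.
Per-hop propagation t_prop = 1930/2.22e+08 = 0.00869369 ms.
Pipeline fill: first packet needs 2·t_tx to clear all hops; remaining 64 packets each add one t_tx.
Total = (2+65-1)·t_tx + 2·t_prop = 66·0.0744727 + 2·0.00869369 = 4.933 ms.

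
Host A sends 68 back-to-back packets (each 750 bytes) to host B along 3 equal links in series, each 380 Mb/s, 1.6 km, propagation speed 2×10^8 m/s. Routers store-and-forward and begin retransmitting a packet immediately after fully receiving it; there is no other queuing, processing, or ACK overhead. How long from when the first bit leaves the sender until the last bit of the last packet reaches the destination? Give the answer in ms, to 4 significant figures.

Per-hop transmission t_tx = L/R = 6000/380000000 = 0.0157895 ms.
Per-hop propagation t_prop = 1600/200000000 = 0.008 ms.
Pipeline fill: first packet needs 3·t_tx to clear all hops; remaining 67 packets each add one t_tx.
Total = (3+68-1)·t_tx + 3·t_prop = 70·0.0157895 + 3·0.008 = 1.129 ms.

1.129 ms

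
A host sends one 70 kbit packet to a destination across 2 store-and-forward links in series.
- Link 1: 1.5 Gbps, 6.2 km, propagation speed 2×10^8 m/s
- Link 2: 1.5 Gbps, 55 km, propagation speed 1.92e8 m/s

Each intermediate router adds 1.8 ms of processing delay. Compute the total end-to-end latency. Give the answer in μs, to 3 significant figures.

2210 μs

L = 70000 bits.
Transmission delay per hop = L/R = 70000/1500000000 = 46.6667 μs; 2 hops → 93.3333 μs.
Propagation delays (d/s per hop): 31, 286.458 μs; sum = 317.458 μs.
Processing at 1 router(s): 1 × 1.8 ms = 1800 μs.
End-to-end = 2210 μs.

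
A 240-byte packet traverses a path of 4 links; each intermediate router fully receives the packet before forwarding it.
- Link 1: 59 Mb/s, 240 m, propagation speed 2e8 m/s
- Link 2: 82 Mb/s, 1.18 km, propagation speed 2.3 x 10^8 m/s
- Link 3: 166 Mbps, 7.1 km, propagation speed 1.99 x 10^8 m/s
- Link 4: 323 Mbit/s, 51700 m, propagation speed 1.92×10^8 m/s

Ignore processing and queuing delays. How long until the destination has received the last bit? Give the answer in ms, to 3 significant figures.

L = 240 × 8 = 1920 bits.
Transmission delays (L/R per hop): 0.0325424, 0.0234146, 0.0115663, 0.00594427 ms; sum = 0.0734675 ms.
Propagation delays (d/s per hop): 0.0012, 0.00513043, 0.0356784, 0.269271 ms; sum = 0.31128 ms.
End-to-end = 0.385 ms.

0.385 ms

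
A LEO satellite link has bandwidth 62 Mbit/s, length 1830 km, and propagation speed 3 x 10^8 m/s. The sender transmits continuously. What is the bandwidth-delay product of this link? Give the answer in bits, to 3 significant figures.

Propagation delay = 1830000 / 300000000 = 0.0061 s.
BDP = R × t_prop = 62000000 × 0.0061 = 378200 bits.

378000 bits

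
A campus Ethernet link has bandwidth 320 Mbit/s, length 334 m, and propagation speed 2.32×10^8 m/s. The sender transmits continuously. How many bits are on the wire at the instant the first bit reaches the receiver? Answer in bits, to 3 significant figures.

Propagation delay = 334 / 2.32e+08 = 1.43966e-06 s.
BDP = R × t_prop = 320000000 × 1.43966e-06 = 460.69 bits.

461 bits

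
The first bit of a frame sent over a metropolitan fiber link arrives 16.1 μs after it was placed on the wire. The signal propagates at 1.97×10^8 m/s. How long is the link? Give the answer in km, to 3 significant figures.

d = s × t_prop = 197000000 × 1.61e-05 = 3.17 km.

3.17 km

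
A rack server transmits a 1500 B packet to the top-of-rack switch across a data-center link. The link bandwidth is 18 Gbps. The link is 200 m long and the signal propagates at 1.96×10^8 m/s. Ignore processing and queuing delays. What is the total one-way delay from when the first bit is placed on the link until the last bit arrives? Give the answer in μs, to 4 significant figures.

1.687 μs

L = 1500 × 8 = 12000 bits.
Transmission delay = L/R = 12000 / 18000000000 = 0.666667 μs.
Propagation delay = d/s = 200 m / 196000000 m/s = 1.02041 μs.
Total = 1.687 μs.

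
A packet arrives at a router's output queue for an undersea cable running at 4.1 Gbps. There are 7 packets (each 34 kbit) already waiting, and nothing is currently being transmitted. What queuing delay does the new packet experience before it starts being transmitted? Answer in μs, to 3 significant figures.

58.0 μs

Each queued packet: L/R = 34000/4.1e+09 = 8.29268 μs.
7 queued → 58.0488 μs.
Queuing delay = 58.0 μs.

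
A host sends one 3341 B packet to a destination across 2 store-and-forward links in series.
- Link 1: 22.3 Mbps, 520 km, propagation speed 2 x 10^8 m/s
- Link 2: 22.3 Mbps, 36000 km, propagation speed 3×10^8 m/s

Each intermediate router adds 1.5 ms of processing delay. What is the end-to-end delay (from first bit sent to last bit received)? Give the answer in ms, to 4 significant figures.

L = 3341 × 8 = 26728 bits.
Transmission delay per hop = L/R = 26728/22300000 = 1.19857 ms; 2 hops → 2.39713 ms.
Propagation delays (d/s per hop): 2.6, 120 ms; sum = 122.6 ms.
Processing at 1 router(s): 1 × 1.5 ms = 1.5 ms.
End-to-end = 126.5 ms.

126.5 ms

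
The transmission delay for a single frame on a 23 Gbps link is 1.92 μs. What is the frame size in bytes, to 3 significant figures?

L = R × t_tx = 23000000000 b/s × 1.92e-06 s = 44160 bits.
In bytes: 44160 / 8 = 5520 bytes.

5520 bytes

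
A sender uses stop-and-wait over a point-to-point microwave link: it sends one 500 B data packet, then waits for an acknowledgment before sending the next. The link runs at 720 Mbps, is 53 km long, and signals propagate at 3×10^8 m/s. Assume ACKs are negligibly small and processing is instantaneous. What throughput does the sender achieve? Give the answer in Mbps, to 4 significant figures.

t_tx = L/R = 4000/720000000 = 5.55556e-06 s.
t_prop = 53000/300000000 = 0.000176667 s; RTT = 0.000353333 s.
Cycle = t_tx + RTT = 0.000358889 s.
Throughput = L / cycle = 4000 / 0.000358889 = 11.15 Mbps.

11.15 Mbps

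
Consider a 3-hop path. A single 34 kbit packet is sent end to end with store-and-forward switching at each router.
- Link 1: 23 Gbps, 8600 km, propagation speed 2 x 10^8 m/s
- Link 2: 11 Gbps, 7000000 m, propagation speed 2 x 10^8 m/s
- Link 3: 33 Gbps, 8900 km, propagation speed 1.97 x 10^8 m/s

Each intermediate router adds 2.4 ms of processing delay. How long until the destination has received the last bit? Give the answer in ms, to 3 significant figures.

L = 34000 bits.
Transmission delays (L/R per hop): 0.00147826, 0.00309091, 0.0010303 ms; sum = 0.00559947 ms.
Propagation delays (d/s per hop): 43, 35, 45.1777 ms; sum = 123.178 ms.
Processing at 2 router(s): 2 × 2.4 ms = 4.8 ms.
End-to-end = 128 ms.

128 ms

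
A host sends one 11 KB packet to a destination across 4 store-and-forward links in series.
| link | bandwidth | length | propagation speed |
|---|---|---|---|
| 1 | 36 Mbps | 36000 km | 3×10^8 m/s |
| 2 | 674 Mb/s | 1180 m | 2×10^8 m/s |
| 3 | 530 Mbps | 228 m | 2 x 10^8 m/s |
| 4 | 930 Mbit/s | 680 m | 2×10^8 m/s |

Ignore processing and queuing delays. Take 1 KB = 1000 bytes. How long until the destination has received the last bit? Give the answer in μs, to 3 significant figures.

123000 μs

L = 88000 bits.
Transmission delays (L/R per hop): 2444.44, 130.564, 166.038, 94.6237 μs; sum = 2835.67 μs.
Propagation delays (d/s per hop): 120000, 5.9, 1.14, 3.4 μs; sum = 120010 μs.
End-to-end = 123000 μs.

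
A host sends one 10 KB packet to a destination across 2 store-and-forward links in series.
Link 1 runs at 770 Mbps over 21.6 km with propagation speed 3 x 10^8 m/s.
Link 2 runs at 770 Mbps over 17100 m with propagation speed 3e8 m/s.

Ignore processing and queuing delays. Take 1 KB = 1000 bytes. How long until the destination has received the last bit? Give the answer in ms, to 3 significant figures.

L = 80000 bits.
Transmission delay per hop = L/R = 80000/770000000 = 0.103896 ms; 2 hops → 0.207792 ms.
Propagation delays (d/s per hop): 0.072, 0.057 ms; sum = 0.129 ms.
End-to-end = 0.337 ms.

0.337 ms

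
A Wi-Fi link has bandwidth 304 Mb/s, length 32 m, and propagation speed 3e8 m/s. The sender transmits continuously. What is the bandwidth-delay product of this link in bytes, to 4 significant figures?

Propagation delay = 32 / 300000000 = 1.06667e-07 s.
BDP = R × t_prop = 304000000 × 1.06667e-07 = 32.4267 bits.
In bytes: 32.4267/8 = 4.053 bytes.

4.053 bytes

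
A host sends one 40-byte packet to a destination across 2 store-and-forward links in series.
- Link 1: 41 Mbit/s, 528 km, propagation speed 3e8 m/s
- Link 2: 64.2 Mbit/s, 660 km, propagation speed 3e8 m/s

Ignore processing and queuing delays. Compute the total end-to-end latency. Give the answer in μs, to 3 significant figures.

3970 μs

L = 40 × 8 = 320 bits.
Transmission delays (L/R per hop): 7.80488, 4.98442 μs; sum = 12.7893 μs.
Propagation delays (d/s per hop): 1760, 2200 μs; sum = 3960 μs.
End-to-end = 3970 μs.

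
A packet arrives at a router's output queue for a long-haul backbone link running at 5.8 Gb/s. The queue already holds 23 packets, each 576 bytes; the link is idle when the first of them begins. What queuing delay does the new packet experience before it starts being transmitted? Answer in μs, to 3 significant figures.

Each queued packet: L/R = 4608/5800000000 = 0.794483 μs.
23 queued → 18.2731 μs.
Queuing delay = 18.3 μs.

18.3 μs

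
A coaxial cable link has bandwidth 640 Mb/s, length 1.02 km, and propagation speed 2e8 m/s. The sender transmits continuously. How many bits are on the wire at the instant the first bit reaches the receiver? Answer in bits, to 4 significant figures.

Propagation delay = 1020 / 200000000 = 5.1e-06 s.
BDP = R × t_prop = 640000000 × 5.1e-06 = 3264 bits.

3264 bits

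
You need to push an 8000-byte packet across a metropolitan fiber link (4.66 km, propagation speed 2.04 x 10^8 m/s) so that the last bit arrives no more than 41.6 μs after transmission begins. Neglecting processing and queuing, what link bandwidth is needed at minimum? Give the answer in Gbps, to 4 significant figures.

L = 64000 bits.
Propagation delay = 4660 / 204000000 = 22.8431 μs.
Transmission budget = 41.6 − 22.8431 = 18.7569 μs.
R ≥ L / t_tx = 64000 bits / 1.87569e-05 s = 3.412 Gbps.

3.412 Gbps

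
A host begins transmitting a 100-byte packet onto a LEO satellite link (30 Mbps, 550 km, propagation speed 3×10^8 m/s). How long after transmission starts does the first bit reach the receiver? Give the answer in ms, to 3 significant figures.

1.83 ms

First bit experiences only propagation delay: d/s = 550000/300000000 = 1.83 ms.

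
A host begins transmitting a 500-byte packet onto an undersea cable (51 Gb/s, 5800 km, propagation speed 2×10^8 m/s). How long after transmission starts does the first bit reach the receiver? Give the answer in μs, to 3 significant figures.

First bit experiences only propagation delay: d/s = 5800000/200000000 = 29000 μs.

29000 μs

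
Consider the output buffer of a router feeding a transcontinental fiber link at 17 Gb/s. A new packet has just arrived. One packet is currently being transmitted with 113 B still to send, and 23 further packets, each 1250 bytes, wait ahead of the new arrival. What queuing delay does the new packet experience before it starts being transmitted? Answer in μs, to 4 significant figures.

13.58 μs

Each queued packet: L/R = 10000/17000000000 = 0.588235 μs.
23 queued → 13.5294 μs.
Plus remaining 904 bits of current packet: 0.0531765 μs.
Queuing delay = 13.58 μs.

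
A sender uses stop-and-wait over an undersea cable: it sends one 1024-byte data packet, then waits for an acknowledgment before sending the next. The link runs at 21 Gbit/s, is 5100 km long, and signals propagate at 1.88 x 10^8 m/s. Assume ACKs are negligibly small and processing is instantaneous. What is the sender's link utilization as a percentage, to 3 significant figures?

t_tx = L/R = 8192/21000000000 = 3.90095e-07 s.
t_prop = 5100000/188000000 = 0.0271277 s; RTT = 0.0542553 s.
Cycle = t_tx + RTT = 0.0542557 s.
Utilization = t_tx / cycle = 3.90095e-07/0.0542557 = 0.000719 %.

0.000719 %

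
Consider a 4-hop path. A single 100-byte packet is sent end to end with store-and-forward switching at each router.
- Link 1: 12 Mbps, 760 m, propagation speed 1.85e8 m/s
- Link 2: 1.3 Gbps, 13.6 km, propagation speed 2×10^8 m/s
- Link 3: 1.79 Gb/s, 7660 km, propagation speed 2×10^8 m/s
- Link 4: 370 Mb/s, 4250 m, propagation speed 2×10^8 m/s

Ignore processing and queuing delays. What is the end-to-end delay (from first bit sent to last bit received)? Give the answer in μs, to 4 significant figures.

L = 100 × 8 = 800 bits.
Transmission delays (L/R per hop): 66.6667, 0.615385, 0.446927, 2.16216 μs; sum = 69.8911 μs.
Propagation delays (d/s per hop): 4.10811, 68, 38300, 21.25 μs; sum = 38393.4 μs.
End-to-end = 38460 μs.

38460 μs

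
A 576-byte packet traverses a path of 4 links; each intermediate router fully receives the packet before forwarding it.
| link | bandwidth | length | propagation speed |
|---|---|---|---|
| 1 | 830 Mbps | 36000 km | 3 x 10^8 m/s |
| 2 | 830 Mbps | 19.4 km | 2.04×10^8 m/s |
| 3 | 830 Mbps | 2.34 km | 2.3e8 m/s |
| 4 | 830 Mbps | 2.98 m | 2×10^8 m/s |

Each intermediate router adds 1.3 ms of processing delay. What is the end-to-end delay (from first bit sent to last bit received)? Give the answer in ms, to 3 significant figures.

L = 576 × 8 = 4608 bits.
Transmission delay per hop = L/R = 4608/830000000 = 0.00555181 ms; 4 hops → 0.0222072 ms.
Propagation delays (d/s per hop): 120, 0.095098, 0.0101739, 1.49e-05 ms; sum = 120.105 ms.
Processing at 3 router(s): 3 × 1.3 ms = 3.9 ms.
End-to-end = 124 ms.

124 ms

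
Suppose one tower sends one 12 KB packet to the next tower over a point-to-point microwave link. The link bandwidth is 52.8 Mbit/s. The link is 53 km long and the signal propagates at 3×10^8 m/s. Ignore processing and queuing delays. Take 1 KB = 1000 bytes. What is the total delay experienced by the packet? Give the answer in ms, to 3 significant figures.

1.99 ms

L = 96000 bits.
Transmission delay = L/R = 96000 / 52800000 = 1.81818 ms.
Propagation delay = d/s = 53000 m / 300000000 m/s = 0.176667 ms.
Total = 1.99 ms.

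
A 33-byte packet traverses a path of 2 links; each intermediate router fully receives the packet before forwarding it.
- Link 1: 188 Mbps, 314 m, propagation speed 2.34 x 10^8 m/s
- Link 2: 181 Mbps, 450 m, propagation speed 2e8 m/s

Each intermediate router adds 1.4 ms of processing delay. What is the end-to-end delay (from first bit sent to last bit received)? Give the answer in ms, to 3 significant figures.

1.41 ms

L = 33 × 8 = 264 bits.
Transmission delays (L/R per hop): 0.00140426, 0.00145856 ms; sum = 0.00286282 ms.
Propagation delays (d/s per hop): 0.00134188, 0.00225 ms; sum = 0.00359188 ms.
Processing at 1 router(s): 1 × 1.4 ms = 1.4 ms.
End-to-end = 1.41 ms.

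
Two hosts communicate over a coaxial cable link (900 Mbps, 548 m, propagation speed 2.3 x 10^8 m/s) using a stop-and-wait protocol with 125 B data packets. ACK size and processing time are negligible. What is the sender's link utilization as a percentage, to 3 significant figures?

18.9 %

t_tx = L/R = 1000/900000000 = 1.11111e-06 s.
t_prop = 548/2.3e+08 = 2.38261e-06 s; RTT = 4.76522e-06 s.
Cycle = t_tx + RTT = 5.87633e-06 s.
Utilization = t_tx / cycle = 1.11111e-06/5.87633e-06 = 18.9 %.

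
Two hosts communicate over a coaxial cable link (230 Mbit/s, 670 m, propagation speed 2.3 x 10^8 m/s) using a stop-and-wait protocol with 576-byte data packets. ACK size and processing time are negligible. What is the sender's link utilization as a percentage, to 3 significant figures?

77.5 %

t_tx = L/R = 4608/230000000 = 2.00348e-05 s.
t_prop = 670/2.3e+08 = 2.91304e-06 s; RTT = 5.82609e-06 s.
Cycle = t_tx + RTT = 2.58609e-05 s.
Utilization = t_tx / cycle = 2.00348e-05/2.58609e-05 = 77.5 %.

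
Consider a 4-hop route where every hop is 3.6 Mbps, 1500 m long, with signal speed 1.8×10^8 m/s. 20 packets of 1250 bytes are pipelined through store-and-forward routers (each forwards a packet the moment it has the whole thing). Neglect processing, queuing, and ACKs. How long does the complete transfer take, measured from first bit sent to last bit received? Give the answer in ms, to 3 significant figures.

63.9 ms

Per-hop transmission t_tx = L/R = 10000/3600000 = 2.77778 ms.
Per-hop propagation t_prop = 1500/180000000 = 0.00833333 ms.
Pipeline fill: first packet needs 4·t_tx to clear all hops; remaining 19 packets each add one t_tx.
Total = (4+20-1)·t_tx + 4·t_prop = 23·2.77778 + 4·0.00833333 = 63.9 ms.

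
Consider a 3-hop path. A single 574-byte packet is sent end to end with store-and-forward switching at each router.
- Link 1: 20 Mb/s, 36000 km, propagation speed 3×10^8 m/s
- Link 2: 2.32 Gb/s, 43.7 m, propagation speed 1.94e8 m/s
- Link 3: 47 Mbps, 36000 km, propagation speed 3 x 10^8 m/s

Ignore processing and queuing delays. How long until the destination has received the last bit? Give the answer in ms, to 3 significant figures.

240 ms

L = 574 × 8 = 4592 bits.
Transmission delays (L/R per hop): 0.2296, 0.00197931, 0.0977021 ms; sum = 0.329281 ms.
Propagation delays (d/s per hop): 120, 0.000225258, 120 ms; sum = 240 ms.
End-to-end = 240 ms.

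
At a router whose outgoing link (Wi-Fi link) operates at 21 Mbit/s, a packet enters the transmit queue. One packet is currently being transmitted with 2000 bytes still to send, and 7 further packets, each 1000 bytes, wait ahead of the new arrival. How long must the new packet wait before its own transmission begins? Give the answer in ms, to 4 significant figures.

Each queued packet: L/R = 8000/21000000 = 0.380952 ms.
7 queued → 2.66667 ms.
Plus remaining 16000 bits of current packet: 0.761905 ms.
Queuing delay = 3.429 ms.

3.429 ms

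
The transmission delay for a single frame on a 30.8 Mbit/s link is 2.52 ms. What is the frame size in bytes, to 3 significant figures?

L = R × t_tx = 30800000 b/s × 0.00252 s = 77616 bits.
In bytes: 77616 / 8 = 9700 bytes.

9700 bytes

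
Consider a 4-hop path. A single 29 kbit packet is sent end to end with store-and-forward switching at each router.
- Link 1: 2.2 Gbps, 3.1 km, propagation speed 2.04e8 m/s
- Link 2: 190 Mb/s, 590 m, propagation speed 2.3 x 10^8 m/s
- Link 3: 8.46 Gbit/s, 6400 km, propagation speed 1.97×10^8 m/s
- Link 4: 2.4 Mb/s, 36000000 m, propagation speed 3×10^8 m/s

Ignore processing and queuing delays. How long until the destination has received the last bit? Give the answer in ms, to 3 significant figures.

165 ms

L = 29000 bits.
Transmission delays (L/R per hop): 0.0131818, 0.152632, 0.0034279, 12.0833 ms; sum = 12.2526 ms.
Propagation delays (d/s per hop): 0.0151961, 0.00256522, 32.4873, 120 ms; sum = 152.505 ms.
End-to-end = 165 ms.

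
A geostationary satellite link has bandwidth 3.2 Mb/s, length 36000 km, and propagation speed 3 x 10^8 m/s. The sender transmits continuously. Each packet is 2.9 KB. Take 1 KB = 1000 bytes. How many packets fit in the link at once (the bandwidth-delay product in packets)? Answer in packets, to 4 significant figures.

Propagation delay = 36000000 / 300000000 = 0.12 s.
BDP = R × t_prop = 3200000 × 0.12 = 384000 bits.
In packets of 23200 bits: 16.55 packets.

16.55 packets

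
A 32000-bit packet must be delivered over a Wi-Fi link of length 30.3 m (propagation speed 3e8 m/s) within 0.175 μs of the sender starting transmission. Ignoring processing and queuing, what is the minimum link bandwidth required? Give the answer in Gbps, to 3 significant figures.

432 Gbps

Propagation delay = 30.3 / 300000000 = 0.101 μs.
Transmission budget = 0.175 − 0.101 = 0.074 μs.
R ≥ L / t_tx = 32000 bits / 7.4e-08 s = 432 Gbps.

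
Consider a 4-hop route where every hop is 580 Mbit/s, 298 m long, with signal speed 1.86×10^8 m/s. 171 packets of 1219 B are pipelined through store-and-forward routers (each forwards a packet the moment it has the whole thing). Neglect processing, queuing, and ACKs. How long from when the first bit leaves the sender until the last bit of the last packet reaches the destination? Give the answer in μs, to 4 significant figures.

2932 μs

Per-hop transmission t_tx = L/R = 9752/580000000 = 16.8138 μs.
Per-hop propagation t_prop = 298/186000000 = 1.60215 μs.
Pipeline fill: first packet needs 4·t_tx to clear all hops; remaining 170 packets each add one t_tx.
Total = (4+171-1)·t_tx + 4·t_prop = 174·16.8138 + 4·1.60215 = 2932 μs.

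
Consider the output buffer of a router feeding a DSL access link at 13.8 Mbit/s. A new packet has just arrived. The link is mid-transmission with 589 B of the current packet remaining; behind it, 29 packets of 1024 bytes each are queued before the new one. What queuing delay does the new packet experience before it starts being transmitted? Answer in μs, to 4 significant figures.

Each queued packet: L/R = 8192/13800000 = 593.623 μs.
29 queued → 17215.1 μs.
Plus remaining 4712 bits of current packet: 341.449 μs.
Queuing delay = 17560 μs.

17560 μs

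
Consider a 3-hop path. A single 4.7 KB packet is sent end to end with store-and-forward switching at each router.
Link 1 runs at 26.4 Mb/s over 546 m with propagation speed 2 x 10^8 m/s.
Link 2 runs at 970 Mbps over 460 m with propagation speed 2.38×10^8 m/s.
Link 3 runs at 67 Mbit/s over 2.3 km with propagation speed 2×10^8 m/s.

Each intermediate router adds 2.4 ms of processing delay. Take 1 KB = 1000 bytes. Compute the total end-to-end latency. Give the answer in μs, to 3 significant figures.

6840 μs

L = 37600 bits.
Transmission delays (L/R per hop): 1424.24, 38.7629, 561.194 μs; sum = 2024.2 μs.
Propagation delays (d/s per hop): 2.73, 1.93277, 11.5 μs; sum = 16.1628 μs.
Processing at 2 router(s): 2 × 2.4 ms = 4800 μs.
End-to-end = 6840 μs.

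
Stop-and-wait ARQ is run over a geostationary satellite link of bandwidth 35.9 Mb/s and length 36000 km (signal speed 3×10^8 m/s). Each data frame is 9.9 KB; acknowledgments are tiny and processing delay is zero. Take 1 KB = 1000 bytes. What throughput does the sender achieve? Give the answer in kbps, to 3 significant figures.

t_tx = L/R = 79200/35900000 = 0.00220613 s.
t_prop = 36000000/300000000 = 0.12 s; RTT = 0.24 s.
Cycle = t_tx + RTT = 0.242206 s.
Throughput = L / cycle = 79200 / 0.242206 = 327 kbps.

327 kbps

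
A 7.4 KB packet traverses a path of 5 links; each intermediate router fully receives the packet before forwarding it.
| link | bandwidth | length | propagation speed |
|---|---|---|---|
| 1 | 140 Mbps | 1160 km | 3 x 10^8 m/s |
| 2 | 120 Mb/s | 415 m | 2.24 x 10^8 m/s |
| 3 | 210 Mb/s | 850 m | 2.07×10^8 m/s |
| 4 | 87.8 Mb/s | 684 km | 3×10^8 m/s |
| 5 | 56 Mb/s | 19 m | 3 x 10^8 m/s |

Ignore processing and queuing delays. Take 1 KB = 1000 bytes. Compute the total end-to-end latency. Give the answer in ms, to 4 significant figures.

L = 59200 bits.
Transmission delays (L/R per hop): 0.422857, 0.493333, 0.281905, 0.67426, 1.05714 ms; sum = 2.9295 ms.
Propagation delays (d/s per hop): 3.86667, 0.00185268, 0.00410628, 2.28, 6.33333e-05 ms; sum = 6.15269 ms.
End-to-end = 9.082 ms.

9.082 ms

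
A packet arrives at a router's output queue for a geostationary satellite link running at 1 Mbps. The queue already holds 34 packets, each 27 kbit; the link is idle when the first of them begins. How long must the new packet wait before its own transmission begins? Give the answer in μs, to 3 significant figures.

918000 μs

Each queued packet: L/R = 27000/1000000 = 27000 μs.
34 queued → 918000 μs.
Queuing delay = 918000 μs.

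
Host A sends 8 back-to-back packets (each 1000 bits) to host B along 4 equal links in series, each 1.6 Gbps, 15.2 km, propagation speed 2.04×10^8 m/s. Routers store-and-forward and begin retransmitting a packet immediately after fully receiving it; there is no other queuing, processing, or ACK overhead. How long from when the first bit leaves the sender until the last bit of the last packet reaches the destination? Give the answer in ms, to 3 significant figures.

Per-hop transmission t_tx = L/R = 1000/1600000000 = 0.000625 ms.
Per-hop propagation t_prop = 15200/204000000 = 0.0745098 ms.
Pipeline fill: first packet needs 4·t_tx to clear all hops; remaining 7 packets each add one t_tx.
Total = (4+8-1)·t_tx + 4·t_prop = 11·0.000625 + 4·0.0745098 = 0.305 ms.

0.305 ms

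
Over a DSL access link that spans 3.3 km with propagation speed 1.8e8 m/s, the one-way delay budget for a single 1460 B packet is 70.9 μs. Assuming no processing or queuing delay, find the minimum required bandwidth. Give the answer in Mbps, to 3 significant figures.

222 Mbps

L = 11680 bits.
Propagation delay = 3300 / 180000000 = 18.3333 μs.
Transmission budget = 70.9 − 18.3333 = 52.5667 μs.
R ≥ L / t_tx = 11680 bits / 5.25667e-05 s = 222 Mbps.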